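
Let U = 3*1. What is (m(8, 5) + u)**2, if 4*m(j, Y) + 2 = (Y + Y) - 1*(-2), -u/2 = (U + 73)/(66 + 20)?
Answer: 3969/7396 ≈ 0.53664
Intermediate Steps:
U = 3
u = -76/43 (u = -2*(3 + 73)/(66 + 20) = -152/86 = -2*38/43 = -76/43 ≈ -1.7674)
m(j, Y) = Y/2 (m(j, Y) = -1/2 + ((Y + Y) - 1*(-2))/4 = -1/2 + (2*Y + 2)/4 = -1/2 + (2 + 2*Y)/4 = -1/2 + (1/2 + Y/2) = Y/2)
(m(8, 5) + u)**2 = ((1/2)*5 - 76/43)**2 = (5/2 - 76/43)**2 = (63/86)**2 = 3969/7396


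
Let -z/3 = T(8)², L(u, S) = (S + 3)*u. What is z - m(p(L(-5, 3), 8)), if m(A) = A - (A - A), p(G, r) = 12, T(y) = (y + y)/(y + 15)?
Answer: -7116/529 ≈ -13.452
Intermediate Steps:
T(y) = 2*y/(15 + y) (T(y) = (2*y)/(15 + y) = 2*y/(15 + y))
L(u, S) = u*(3 + S) (L(u, S) = (3 + S)*u = u*(3 + S))
m(A) = A (m(A) = A - 1*0 = A + 0 = A)
z = -768/529 (z = -3*256/(15 + 8)² = -3*(2*8/23)² = -3*(2*8*(1/23))² = -3*(16/23)² = -3*256/529 = -768/529 ≈ -1.4518)
z - m(p(L(-5, 3), 8)) = -768/529 - 1*12 = -768/529 - 12 = -7116/529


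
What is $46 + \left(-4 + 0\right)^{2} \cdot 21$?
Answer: $382$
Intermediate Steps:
$46 + \left(-4 + 0\right)^{2} \cdot 21 = 46 + \left(-4\right)^{2} \cdot 21 = 46 + 16 \cdot 21 = 46 + 336 = 382$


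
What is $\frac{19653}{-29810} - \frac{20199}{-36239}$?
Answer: $- \frac{110072877}{1080284590} \approx -0.10189$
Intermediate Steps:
$\frac{19653}{-29810} - \frac{20199}{-36239} = 19653 \left(- \frac{1}{29810}\right) - - \frac{20199}{36239} = - \frac{19653}{29810} + \frac{20199}{36239} = - \frac{110072877}{1080284590}$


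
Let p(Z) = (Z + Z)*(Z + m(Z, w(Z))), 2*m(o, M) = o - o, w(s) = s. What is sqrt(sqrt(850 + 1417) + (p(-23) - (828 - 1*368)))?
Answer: sqrt(598 + sqrt(2267)) ≈ 25.409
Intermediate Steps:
m(o, M) = 0 (m(o, M) = (o - o)/2 = (1/2)*0 = 0)
p(Z) = 2*Z**2 (p(Z) = (Z + Z)*(Z + 0) = (2*Z)*Z = 2*Z**2)
sqrt(sqrt(850 + 1417) + (p(-23) - (828 - 1*368))) = sqrt(sqrt(850 + 1417) + (2*(-23)**2 - (828 - 1*368))) = sqrt(sqrt(2267) + (2*529 - (828 - 368))) = sqrt(sqrt(2267) + (1058 - 1*460)) = sqrt(sqrt(2267) + (1058 - 460)) = sqrt(sqrt(2267) + 598) = sqrt(598 + sqrt(2267))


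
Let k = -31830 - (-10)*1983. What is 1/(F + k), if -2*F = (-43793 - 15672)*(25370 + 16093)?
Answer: 2/2465573295 ≈ 8.1117e-10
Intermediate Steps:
F = 2465597295/2 (F = -(-43793 - 15672)*(25370 + 16093)/2 = -(-59465)*41463/2 = -½*(-2465597295) = 2465597295/2 ≈ 1.2328e+9)
k = -12000 (k = -31830 - 1*(-19830) = -31830 + 19830 = -12000)
1/(F + k) = 1/(2465597295/2 - 12000) = 1/(2465573295/2) = 2/2465573295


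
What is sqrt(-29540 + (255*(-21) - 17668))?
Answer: I*sqrt(52563) ≈ 229.27*I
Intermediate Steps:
sqrt(-29540 + (255*(-21) - 17668)) = sqrt(-29540 + (-5355 - 17668)) = sqrt(-29540 - 23023) = sqrt(-52563) = I*sqrt(52563)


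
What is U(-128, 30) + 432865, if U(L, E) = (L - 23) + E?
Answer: 432744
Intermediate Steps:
U(L, E) = -23 + E + L (U(L, E) = (-23 + L) + E = -23 + E + L)
U(-128, 30) + 432865 = (-23 + 30 - 128) + 432865 = -121 + 432865 = 432744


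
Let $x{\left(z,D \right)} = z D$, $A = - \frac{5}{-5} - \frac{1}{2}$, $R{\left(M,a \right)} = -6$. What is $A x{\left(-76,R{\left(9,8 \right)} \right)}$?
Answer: $228$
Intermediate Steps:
$A = \frac{1}{2}$ ($A = \left(-5\right) \left(- \frac{1}{5}\right) - \frac{1}{2} = 1 - \frac{1}{2} = \frac{1}{2} \approx 0.5$)
$x{\left(z,D \right)} = D z$
$A x{\left(-76,R{\left(9,8 \right)} \right)} = \frac{\left(-6\right) \left(-76\right)}{2} = \frac{1}{2} \cdot 456 = 228$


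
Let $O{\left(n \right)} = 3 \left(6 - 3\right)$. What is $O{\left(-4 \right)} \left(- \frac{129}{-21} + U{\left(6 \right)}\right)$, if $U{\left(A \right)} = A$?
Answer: $\frac{765}{7} \approx 109.29$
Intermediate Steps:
$O{\left(n \right)} = 9$ ($O{\left(n \right)} = 3 \cdot 3 = 9$)
$O{\left(-4 \right)} \left(- \frac{129}{-21} + U{\left(6 \right)}\right) = 9 \left(- \frac{129}{-21} + 6\right) = 9 \left(\left(-129\right) \left(- \frac{1}{21}\right) + 6\right) = 9 \left(\frac{43}{7} + 6\right) = 9 \cdot \frac{85}{7} = \frac{765}{7}$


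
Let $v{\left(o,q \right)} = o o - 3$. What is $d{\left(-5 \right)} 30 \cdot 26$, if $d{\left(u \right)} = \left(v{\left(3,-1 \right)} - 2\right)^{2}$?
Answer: $12480$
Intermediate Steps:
$v{\left(o,q \right)} = -3 + o^{2}$ ($v{\left(o,q \right)} = o^{2} - 3 = -3 + o^{2}$)
$d{\left(u \right)} = 16$ ($d{\left(u \right)} = \left(\left(-3 + 3^{2}\right) - 2\right)^{2} = \left(\left(-3 + 9\right) - 2\right)^{2} = \left(6 - 2\right)^{2} = 4^{2} = 16$)
$d{\left(-5 \right)} 30 \cdot 26 = 16 \cdot 30 \cdot 26 = 480 \cdot 26 = 12480$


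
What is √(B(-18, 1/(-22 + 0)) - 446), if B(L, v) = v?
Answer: I*√215886/22 ≈ 21.12*I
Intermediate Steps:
√(B(-18, 1/(-22 + 0)) - 446) = √(1/(-22 + 0) - 446) = √(1/(-22) - 446) = √(-1/22 - 446) = √(-9813/22) = I*√215886/22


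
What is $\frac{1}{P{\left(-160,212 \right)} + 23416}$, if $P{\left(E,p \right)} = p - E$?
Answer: $\frac{1}{23788} \approx 4.2038 \cdot 10^{-5}$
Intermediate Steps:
$\frac{1}{P{\left(-160,212 \right)} + 23416} = \frac{1}{\left(212 - -160\right) + 23416} = \frac{1}{\left(212 + 160\right) + 23416} = \frac{1}{372 + 23416} = \frac{1}{23788}$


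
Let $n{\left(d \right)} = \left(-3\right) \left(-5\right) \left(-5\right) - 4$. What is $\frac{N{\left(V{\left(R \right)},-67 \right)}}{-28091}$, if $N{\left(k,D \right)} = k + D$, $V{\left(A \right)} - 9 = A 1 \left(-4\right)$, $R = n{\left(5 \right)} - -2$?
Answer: $- \frac{250}{28091} \approx -0.0088996$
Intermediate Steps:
$n{\left(d \right)} = -79$ ($n{\left(d \right)} = 15 \left(-5\right) - 4 = -75 - 4 = -79$)
$R = -77$ ($R = -79 - -2 = -79 + 2 = -77$)
$V{\left(A \right)} = 9 - 4 A$ ($V{\left(A \right)} = 9 + A 1 \left(-4\right) = 9 + A \left(-4\right) = 9 - 4 A$)
$N{\left(k,D \right)} = D + k$
$\frac{N{\left(V{\left(R \right)},-67 \right)}}{-28091} = \frac{-67 + \left(9 - -308\right)}{-28091} = \left(-67 + \left(9 + 308\right)\right) \left(- \frac{1}{28091}\right) = \left(-67 + 317\right) \left(- \frac{1}{28091}\right) = 250 \left(- \frac{1}{28091}\right) = - \frac{250}{28091}$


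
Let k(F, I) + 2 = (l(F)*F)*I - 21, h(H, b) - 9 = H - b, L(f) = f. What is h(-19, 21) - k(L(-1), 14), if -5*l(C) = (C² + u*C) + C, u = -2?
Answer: -68/5 ≈ -13.600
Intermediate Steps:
h(H, b) = 9 + H - b (h(H, b) = 9 + (H - b) = 9 + H - b)
l(C) = -C²/5 + C/5 (l(C) = -((C² - 2*C) + C)/5 = -(C² - C)/5 = -C²/5 + C/5)
k(F, I) = -23 + I*F²*(1 - F)/5 (k(F, I) = -2 + (((F*(1 - F)/5)*F)*I - 21) = -2 + ((F²*(1 - F)/5)*I - 21) = -2 + (I*F²*(1 - F)/5 - 21) = -2 + (-21 + I*F²*(1 - F)/5) = -23 + I*F²*(1 - F)/5)
h(-19, 21) - k(L(-1), 14) = (9 - 19 - 1*21) - (-23 - ⅕*14*(-1)²*(-1 - 1)) = (9 - 19 - 21) - (-23 - ⅕*14*1*(-2)) = -31 - (-23 + 28/5) = -31 - 1*(-87/5) = -31 + 87/5 = -68/5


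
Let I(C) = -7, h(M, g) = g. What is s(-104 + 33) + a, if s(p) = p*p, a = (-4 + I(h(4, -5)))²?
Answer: 5162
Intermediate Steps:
a = 121 (a = (-4 - 7)² = (-11)² = 121)
s(p) = p²
s(-104 + 33) + a = (-104 + 33)² + 121 = (-71)² + 121 = 5041 + 121 = 5162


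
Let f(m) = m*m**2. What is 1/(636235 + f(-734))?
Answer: -1/394810669 ≈ -2.5329e-9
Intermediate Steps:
f(m) = m**3
1/(636235 + f(-734)) = 1/(636235 + (-734)**3) = 1/(636235 - 395446904) = 1/(-394810669) = -1/394810669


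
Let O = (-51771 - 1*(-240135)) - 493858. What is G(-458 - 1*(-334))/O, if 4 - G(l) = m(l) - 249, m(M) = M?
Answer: -377/305494 ≈ -0.0012341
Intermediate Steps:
G(l) = 253 - l (G(l) = 4 - (l - 249) = 4 - (-249 + l) = 4 + (249 - l) = 253 - l)
O = -305494 (O = (-51771 + 240135) - 493858 = 188364 - 493858 = -305494)
G(-458 - 1*(-334))/O = (253 - (-458 - 1*(-334)))/(-305494) = (253 - (-458 + 334))*(-1/305494) = (253 - 1*(-124))*(-1/305494) = (253 + 124)*(-1/305494) = 377*(-1/305494) = -377/305494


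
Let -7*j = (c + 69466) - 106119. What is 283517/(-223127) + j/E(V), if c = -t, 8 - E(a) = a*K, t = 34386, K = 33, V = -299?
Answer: -3747393672/15423653875 ≈ -0.24296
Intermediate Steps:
E(a) = 8 - 33*a (E(a) = 8 - a*33 = 8 - 33*a)
c = -34386 (c = -1*34386 = -34386)
j = 71039/7 (j = -((-34386 + 69466) - 106119)/7 = -(35080 - 106119)/7 = -1/7*(-71039) = 71039/7 ≈ 10148.)
283517/(-223127) + j/E(V) = 283517/(-223127) + 71039/(7*(8 - 33*(-299))) = 283517*(-1/223127) + 71039/(7*(8 + 9867)) = -283517/223127 + (71039/7)/9875 = -283517/223127 + (71039/7)*(1/9875) = -283517/223127 + 71039/69125 = -3747393672/15423653875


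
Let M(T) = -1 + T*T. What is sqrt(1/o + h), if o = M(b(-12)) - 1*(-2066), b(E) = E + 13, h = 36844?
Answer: 3*sqrt(17473701170)/2066 ≈ 191.95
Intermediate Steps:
b(E) = 13 + E
M(T) = -1 + T**2
o = 2066 (o = (-1 + (13 - 12)**2) - 1*(-2066) = (-1 + 1**2) + 2066 = (-1 + 1) + 2066 = 0 + 2066 = 2066)
sqrt(1/o + h) = sqrt(1/2066 + 36844) = sqrt(76119705/2066) = 3*sqrt(17473701170)/2066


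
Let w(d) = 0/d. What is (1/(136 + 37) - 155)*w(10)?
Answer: 0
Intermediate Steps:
w(d) = 0
(1/(136 + 37) - 155)*w(10) = (1/(136 + 37) - 155)*0 = (1/173 - 155)*0 = -26814/173*0 = 0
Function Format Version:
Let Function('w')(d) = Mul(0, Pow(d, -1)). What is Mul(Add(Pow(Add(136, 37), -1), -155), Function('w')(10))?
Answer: 0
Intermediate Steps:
Function('w')(d) = 0
Mul(Add(Pow(Add(136, 37), -1), -155), Function('w')(10)) = Mul(Add(Pow(Add(136, 37), -1), -155), 0) = Mul(Add(Pow(173, -1), -155), 0) = Mul(Add(Rational(1, 173), -155), 0) = Mul(Rational(-26814, 173), 0) = 0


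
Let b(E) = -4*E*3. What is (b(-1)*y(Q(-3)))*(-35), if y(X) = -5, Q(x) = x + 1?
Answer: 2100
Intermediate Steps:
Q(x) = 1 + x
b(E) = -12*E
(b(-1)*y(Q(-3)))*(-35) = (-12*(-1)*(-5))*(-35) = (12*(-5))*(-35) = -60*(-35) = 2100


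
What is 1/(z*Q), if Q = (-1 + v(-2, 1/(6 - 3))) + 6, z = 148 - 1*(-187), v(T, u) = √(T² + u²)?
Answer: 9/12596 - 3*√37/62980 ≈ 0.00042477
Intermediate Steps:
z = 335 (z = 148 + 187 = 335)
Q = 5 + √37/3 (Q = (-1 + √((-2)² + (1/(6 - 3))²)) + 6 = (-1 + √(4 + (1/3)²)) + 6 = (-1 + √(4 + (⅓)²)) + 6 = (-1 + √(4 + ⅑)) + 6 = (-1 + √(37/9)) + 6 = (-1 + √37/3) + 6 = 5 + √37/3 ≈ 7.0276)
1/(z*Q) = 1/(335*(5 + √37/3)) = 1/(1675 + 335*√37/3)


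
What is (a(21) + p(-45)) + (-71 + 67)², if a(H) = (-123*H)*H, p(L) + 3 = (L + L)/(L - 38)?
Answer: -4501000/83 ≈ -54229.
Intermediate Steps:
p(L) = -3 + 2*L/(-38 + L) (p(L) = -3 + (L + L)/(L - 38) = -3 + (2*L)/(-38 + L) = -3 + 2*L/(-38 + L))
a(H) = -123*H²
(a(21) + p(-45)) + (-71 + 67)² = (-123*21² + (114 - 1*(-45))/(-38 - 45)) + (-71 + 67)² = (-123*441 + (114 + 45)/(-83)) + (-4)² = (-54243 - 1/83*159) + 16 = (-54243 - 159/83) + 16 = -4502328/83 + 16 = -4501000/83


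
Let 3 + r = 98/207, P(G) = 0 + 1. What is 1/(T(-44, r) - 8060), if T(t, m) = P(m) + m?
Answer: -207/1668736 ≈ -0.00012405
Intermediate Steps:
P(G) = 1
r = -523/207 (r = -3 + 98/207 = -523/207 ≈ -2.5266)
T(t, m) = 1 + m
1/(T(-44, r) - 8060) = 1/((1 - 523/207) - 8060) = 1/(-316/207 - 8060) = 1/(-1668736/207) = -207/1668736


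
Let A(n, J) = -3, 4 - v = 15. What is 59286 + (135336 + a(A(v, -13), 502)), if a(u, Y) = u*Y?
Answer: 193116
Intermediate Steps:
v = -11 (v = 4 - 1*15 = 4 - 15 = -11)
a(u, Y) = Y*u
59286 + (135336 + a(A(v, -13), 502)) = 59286 + (135336 + 502*(-3)) = 59286 + (135336 - 1506) = 59286 + 133830 = 193116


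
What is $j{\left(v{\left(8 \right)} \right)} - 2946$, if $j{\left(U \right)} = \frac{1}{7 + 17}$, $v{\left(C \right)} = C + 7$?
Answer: $- \frac{70703}{24} \approx -2946.0$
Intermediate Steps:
$v{\left(C \right)} = 7 + C$
$j{\left(U \right)} = \frac{1}{24}$
$j{\left(v{\left(8 \right)} \right)} - 2946 = \frac{1}{24} - 2946 = - \frac{70703}{24}$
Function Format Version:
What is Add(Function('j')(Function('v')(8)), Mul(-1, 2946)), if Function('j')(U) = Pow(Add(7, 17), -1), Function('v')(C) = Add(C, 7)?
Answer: Rational(-70703, 24) ≈ -2946.0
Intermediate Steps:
Function('v')(C) = Add(7, C)
Function('j')(U) = Rational(1, 24) (Function('j')(U) = Pow(24, -1) = Rational(1, 24))
Add(Function('j')(Function('v')(8)), Mul(-1, 2946)) = Add(Rational(1, 24), Mul(-1, 2946)) = Add(Rational(1, 24), -2946) = Rational(-70703, 24)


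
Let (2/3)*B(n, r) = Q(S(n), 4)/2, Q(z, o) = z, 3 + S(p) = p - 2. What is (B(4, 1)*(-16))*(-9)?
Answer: -108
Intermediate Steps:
S(p) = -5 + p (S(p) = -3 + (p - 2) = -3 + (-2 + p) = -5 + p)
B(n, r) = -15/4 + 3*n/4 (B(n, r) = 3*((-5 + n)/2)/2 = 3*((-5 + n)*(1/2))/2 = 3*(-5/2 + n/2)/2 = -15/4 + 3*n/4)
(B(4, 1)*(-16))*(-9) = ((-15/4 + (3/4)*4)*(-16))*(-9) = ((-15/4 + 3)*(-16))*(-9) = -3/4*(-16)*(-9) = 12*(-9) = -108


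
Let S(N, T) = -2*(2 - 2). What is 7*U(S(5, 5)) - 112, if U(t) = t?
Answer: -112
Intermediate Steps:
S(N, T) = 0 (S(N, T) = -2*0 = 0)
7*U(S(5, 5)) - 112 = 7*0 - 112 = 0 - 112 = -112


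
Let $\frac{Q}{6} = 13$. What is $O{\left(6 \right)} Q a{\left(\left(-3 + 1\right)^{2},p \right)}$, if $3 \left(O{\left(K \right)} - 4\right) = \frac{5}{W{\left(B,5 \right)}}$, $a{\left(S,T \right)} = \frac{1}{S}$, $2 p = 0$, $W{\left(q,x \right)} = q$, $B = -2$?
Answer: $\frac{247}{4} \approx 61.75$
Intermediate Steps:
$p = 0$ ($p = \frac{1}{2} \cdot 0 = 0$)
$Q = 78$ ($Q = 6 \cdot 13 = 78$)
$O{\left(K \right)} = \frac{19}{6}$ ($O{\left(K \right)} = 4 + \frac{5 \frac{1}{-2}}{3} = 4 + \frac{5 \left(- \frac{1}{2}\right)}{3} = 4 + \frac{1}{3} \left(- \frac{5}{2}\right) = 4 - \frac{5}{6} = \frac{19}{6}$)
$O{\left(6 \right)} Q a{\left(\left(-3 + 1\right)^{2},p \right)} = \frac{\frac{19}{6} \cdot 78}{\left(-3 + 1\right)^{2}} = \frac{247}{\left(-2\right)^{2}} = \frac{247}{4}$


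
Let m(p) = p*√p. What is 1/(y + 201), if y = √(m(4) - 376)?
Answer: 201/40769 - 4*I*√23/40769 ≈ 0.0049302 - 0.00047054*I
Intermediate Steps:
m(p) = p^(3/2)
y = 4*I*√23 (y = √(4^(3/2) - 376) = √(8 - 376) = √(-368) = 4*I*√23 ≈ 19.183*I)
1/(y + 201) = 1/(4*I*√23 + 201) = 1/(201 + 4*I*√23)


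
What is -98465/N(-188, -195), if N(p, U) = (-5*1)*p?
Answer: -419/4 ≈ -104.75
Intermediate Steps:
N(p, U) = -5*p
-98465/N(-188, -195) = -98465/((-5*(-188))) = -98465/940 = -98465*1/940 = -419/4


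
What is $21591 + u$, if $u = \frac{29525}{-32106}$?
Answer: $\frac{693171121}{32106} \approx 21590.0$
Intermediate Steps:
$u = - \frac{29525}{32106}$ ($u = 29525 \left(- \frac{1}{32106}\right) = - \frac{29525}{32106} \approx -0.91961$)
$21591 + u = 21591 - \frac{29525}{32106} = \frac{693171121}{32106}$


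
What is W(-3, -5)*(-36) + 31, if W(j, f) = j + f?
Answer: 319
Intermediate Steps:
W(j, f) = f + j
W(-3, -5)*(-36) + 31 = (-5 - 3)*(-36) + 31 = -8*(-36) + 31 = 288 + 31 = 319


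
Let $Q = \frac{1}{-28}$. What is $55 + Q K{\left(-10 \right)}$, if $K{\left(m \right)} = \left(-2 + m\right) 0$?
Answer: $55$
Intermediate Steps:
$Q = - \frac{1}{28} \approx -0.035714$
$K{\left(m \right)} = 0$
$55 + Q K{\left(-10 \right)} = 55 - 0 = 55 + 0 = 55$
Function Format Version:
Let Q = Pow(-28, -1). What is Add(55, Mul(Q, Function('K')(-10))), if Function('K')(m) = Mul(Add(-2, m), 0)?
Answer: 55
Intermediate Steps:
Q = Rational(-1, 28) ≈ -0.035714
Function('K')(m) = 0
Add(55, Mul(Q, Function('K')(-10))) = Add(55, Mul(Rational(-1, 28), 0)) = Add(55, 0) = 55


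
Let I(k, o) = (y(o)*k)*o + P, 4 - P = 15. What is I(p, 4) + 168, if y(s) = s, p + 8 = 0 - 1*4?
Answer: -35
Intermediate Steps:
P = -11 (P = 4 - 1*15 = 4 - 15 = -11)
p = -12 (p = -8 + (0 - 1*4) = -8 + (0 - 4) = -8 - 4 = -12)
I(k, o) = -11 + k*o² (I(k, o) = (o*k)*o - 11 = (k*o)*o - 11 = k*o² - 11 = -11 + k*o²)
I(p, 4) + 168 = (-11 - 12*4²) + 168 = (-11 - 12*16) + 168 = (-11 - 192) + 168 = -203 + 168 = -35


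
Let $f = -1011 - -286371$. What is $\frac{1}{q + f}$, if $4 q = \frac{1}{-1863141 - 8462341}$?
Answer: $\frac{41301928}{11785918174079} \approx 3.5043 \cdot 10^{-6}$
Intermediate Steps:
$f = 285360$ ($f = -1011 + 286371 = 285360$)
$q = - \frac{1}{41301928}$ ($q = \frac{1}{4 \left(-1863141 - 8462341\right)} = \frac{1}{4 \left(-10325482\right)} = \frac{1}{4} \left(- \frac{1}{10325482}\right) = - \frac{1}{41301928} \approx -2.4212 \cdot 10^{-8}$)
$\frac{1}{q + f} = \frac{1}{- \frac{1}{41301928} + 285360} = \frac{1}{\frac{11785918174079}{41301928}} = \frac{41301928}{11785918174079}$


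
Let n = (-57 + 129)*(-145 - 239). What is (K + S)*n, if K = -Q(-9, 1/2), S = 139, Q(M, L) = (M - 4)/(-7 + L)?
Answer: -3787776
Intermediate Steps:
Q(M, L) = (-4 + M)/(-7 + L)
n = -27648 (n = 72*(-384) = -27648)
K = -2 (K = -(-4 - 9)/(-7 + 1/2) = -(-13)/(-7 + ½) = -(-13)/(-13/2) = -(-2)*(-13)/13 = -1*2 = -2)
(K + S)*n = (-2 + 139)*(-27648) = 137*(-27648) = -3787776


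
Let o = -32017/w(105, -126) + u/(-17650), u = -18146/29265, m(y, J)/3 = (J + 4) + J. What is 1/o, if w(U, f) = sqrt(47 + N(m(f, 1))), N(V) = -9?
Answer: -89042583045750/68373491383222873334506123 - 2135537101640468390625*sqrt(38)/68373491383222873334506123 ≈ -0.00019254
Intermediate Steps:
m(y, J) = 12 + 6*J (m(y, J) = 3*((J + 4) + J) = 3*((4 + J) + J) = 3*(4 + 2*J) = 12 + 6*J)
w(U, f) = sqrt(38) (w(U, f) = sqrt(47 - 9) = sqrt(38))
u = -18146/29265 (u = -18146*1/29265 = -18146/29265 ≈ -0.62006)
o = 9073/258263625 - 32017*sqrt(38)/38 (o = -32017*sqrt(38)/38 - 18146/29265/(-17650) = -32017*sqrt(38)/38 - 18146/29265*(-1/17650) = -32017*sqrt(38)/38 + 9073/258263625 = 9073/258263625 - 32017*sqrt(38)/38 ≈ -5193.8)
1/o = 1/(9073/258263625 - 32017*sqrt(38)/38)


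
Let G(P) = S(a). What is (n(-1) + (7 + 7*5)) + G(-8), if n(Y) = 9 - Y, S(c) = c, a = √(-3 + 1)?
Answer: 52 + I*√2 ≈ 52.0 + 1.4142*I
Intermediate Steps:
a = I*√2 (a = √(-2) = I*√2 ≈ 1.4142*I)
G(P) = I*√2
(n(-1) + (7 + 7*5)) + G(-8) = ((9 - 1*(-1)) + (7 + 7*5)) + I*√2 = ((9 + 1) + (7 + 35)) + I*√2 = (10 + 42) + I*√2 = 52 + I*√2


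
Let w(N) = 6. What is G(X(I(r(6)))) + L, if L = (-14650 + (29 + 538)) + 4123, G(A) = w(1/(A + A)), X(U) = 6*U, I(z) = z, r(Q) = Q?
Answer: -9954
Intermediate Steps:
G(A) = 6
L = -9960 (L = (-14650 + 567) + 4123 = -14083 + 4123 = -9960)
G(X(I(r(6)))) + L = 6 - 9960 = -9954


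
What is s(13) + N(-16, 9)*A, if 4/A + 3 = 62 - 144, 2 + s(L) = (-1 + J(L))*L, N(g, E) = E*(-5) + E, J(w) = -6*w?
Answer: -87321/85 ≈ -1027.3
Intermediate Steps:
J(w) = -6*w
N(g, E) = -4*E (N(g, E) = -5*E + E = -4*E)
s(L) = -2 + L*(-1 - 6*L) (s(L) = -2 + (-1 - 6*L)*L = -2 + L*(-1 - 6*L))
A = -4/85 (A = 4/(-3 + (62 - 144)) = 4/(-3 - 82) = 4/(-85) = 4*(-1/85) = -4/85 ≈ -0.047059)
s(13) + N(-16, 9)*A = (-2 - 1*13 - 6*13²) - 4*9*(-4/85) = (-2 - 13 - 6*169) - 36*(-4/85) = (-2 - 13 - 1014) + 144/85 = -1029 + 144/85 = -87321/85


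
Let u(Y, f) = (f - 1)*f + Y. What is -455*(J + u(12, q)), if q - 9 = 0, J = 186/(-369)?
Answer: -4672850/123 ≈ -37991.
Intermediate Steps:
J = -62/123 (J = 186*(-1/369) = -62/123 ≈ -0.50406)
q = 9 (q = 9 + 0 = 9)
u(Y, f) = Y + f*(-1 + f) (u(Y, f) = (-1 + f)*f + Y = f*(-1 + f) + Y = Y + f*(-1 + f))
-455*(J + u(12, q)) = -455*(-62/123 + (12 + 9² - 1*9)) = -455*(-62/123 + (12 + 81 - 9)) = -455*(-62/123 + 84) = -455*10270/123 = -4672850/123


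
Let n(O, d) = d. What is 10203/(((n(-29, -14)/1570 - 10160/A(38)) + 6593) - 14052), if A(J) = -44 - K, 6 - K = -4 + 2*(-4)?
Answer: -248290005/177527182 ≈ -1.3986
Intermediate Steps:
K = 18 (K = 6 - (-4 + 2*(-4)) = 6 - (-4 - 8) = 6 - 1*(-12) = 6 + 12 = 18)
A(J) = -62 (A(J) = -44 - 1*18 = -44 - 18 = -62)
10203/(((n(-29, -14)/1570 - 10160/A(38)) + 6593) - 14052) = 10203/(((-14/1570 - 10160/(-62)) + 6593) - 14052) = 10203/(((-14*1/1570 - 10160*(-1/62)) + 6593) - 14052) = 10203/(((-7/785 + 5080/31) + 6593) - 14052) = 10203/((3987583/24335 + 6593) - 14052) = 10203/(164428238/24335 - 14052) = 10203/(-177527182/24335) = 10203*(-24335/177527182) = -248290005/177527182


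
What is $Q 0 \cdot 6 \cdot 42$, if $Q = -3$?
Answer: $0$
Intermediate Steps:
$Q 0 \cdot 6 \cdot 42 = - 3 \cdot 0 \cdot 6 \cdot 42 = \left(-3\right) 0 \cdot 42 = 0 \cdot 42 = 0$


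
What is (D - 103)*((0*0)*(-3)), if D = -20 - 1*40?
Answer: 0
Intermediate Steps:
D = -60 (D = -20 - 40 = -60)
(D - 103)*((0*0)*(-3)) = (-60 - 103)*((0*0)*(-3)) = -0*(-3) = -163*0 = 0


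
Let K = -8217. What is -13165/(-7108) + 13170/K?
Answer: 4854815/19468812 ≈ 0.24936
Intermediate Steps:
-13165/(-7108) + 13170/K = -13165/(-7108) + 13170/(-8217) = -13165*(-1/7108) + 13170*(-1/8217) = 13165/7108 - 4390/2739 = 4854815/19468812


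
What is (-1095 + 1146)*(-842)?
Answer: -42942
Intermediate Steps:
(-1095 + 1146)*(-842) = 51*(-842) = -42942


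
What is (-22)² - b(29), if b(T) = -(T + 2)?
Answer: 515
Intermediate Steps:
b(T) = -2 - T (b(T) = -(2 + T) = -2 - T)
(-22)² - b(29) = (-22)² - (-2 - 1*29) = 484 - (-2 - 29) = 484 - 1*(-31) = 484 + 31 = 515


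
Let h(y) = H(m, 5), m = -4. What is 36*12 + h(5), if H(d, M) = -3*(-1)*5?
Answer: 447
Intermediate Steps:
H(d, M) = 15 (H(d, M) = 3*5 = 15)
h(y) = 15
36*12 + h(5) = 36*12 + 15 = 432 + 15 = 447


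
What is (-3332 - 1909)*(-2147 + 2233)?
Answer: -450726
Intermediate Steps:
(-3332 - 1909)*(-2147 + 2233) = -5241*86 = -450726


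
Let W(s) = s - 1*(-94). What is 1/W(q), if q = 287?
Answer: 1/381 ≈ 0.0026247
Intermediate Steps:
W(s) = 94 + s (W(s) = s + 94 = 94 + s)
1/W(q) = 1/(94 + 287) = 1/381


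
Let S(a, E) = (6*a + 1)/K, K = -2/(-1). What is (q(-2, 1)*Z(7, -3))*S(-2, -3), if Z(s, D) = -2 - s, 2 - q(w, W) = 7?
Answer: -495/2 ≈ -247.50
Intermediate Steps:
q(w, W) = -5 (q(w, W) = 2 - 1*7 = 2 - 7 = -5)
K = 2 (K = -1*(-2) = 2)
S(a, E) = ½ + 3*a (S(a, E) = (6*a + 1)/2 = (1 + 6*a)*(½) = ½ + 3*a)
(q(-2, 1)*Z(7, -3))*S(-2, -3) = (-5*(-2 - 1*7))*(½ + 3*(-2)) = (-5*(-2 - 7))*(½ - 6) = -5*(-9)*(-11/2) = 45*(-11/2) = -495/2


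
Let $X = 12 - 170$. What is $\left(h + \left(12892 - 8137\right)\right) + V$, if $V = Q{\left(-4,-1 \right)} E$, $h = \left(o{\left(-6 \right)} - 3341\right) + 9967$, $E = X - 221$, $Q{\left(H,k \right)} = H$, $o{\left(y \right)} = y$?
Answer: $12891$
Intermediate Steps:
$X = -158$ ($X = 12 - 170 = -158$)
$E = -379$ ($E = -158 - 221 = -379$)
$h = 6620$ ($h = \left(-6 - 3341\right) + 9967 = -3347 + 9967 = 6620$)
$V = 1516$ ($V = \left(-4\right) \left(-379\right) = 1516$)
$\left(h + \left(12892 - 8137\right)\right) + V = \left(6620 + \left(12892 - 8137\right)\right) + 1516 = \left(6620 + 4755\right) + 1516 = 11375 + 1516 = 12891$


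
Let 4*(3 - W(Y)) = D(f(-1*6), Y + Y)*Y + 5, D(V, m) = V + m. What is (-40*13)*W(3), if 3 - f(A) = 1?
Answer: 2210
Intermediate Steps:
f(A) = 2 (f(A) = 3 - 1*1 = 3 - 1 = 2)
W(Y) = 7/4 - Y*(2 + 2*Y)/4 (W(Y) = 3 - ((2 + (Y + Y))*Y + 5)/4 = 3 - ((2 + 2*Y)*Y + 5)/4 = 3 - (Y*(2 + 2*Y) + 5)/4 = 3 - (5 + Y*(2 + 2*Y))/4 = 3 + (-5/4 - Y*(2 + 2*Y)/4) = 7/4 - Y*(2 + 2*Y)/4)
(-40*13)*W(3) = (-40*13)*(7/4 - 1/2*3*(1 + 3)) = -520*(7/4 - 1/2*3*4) = -520*(7/4 - 6) = -520*(-17/4) = 2210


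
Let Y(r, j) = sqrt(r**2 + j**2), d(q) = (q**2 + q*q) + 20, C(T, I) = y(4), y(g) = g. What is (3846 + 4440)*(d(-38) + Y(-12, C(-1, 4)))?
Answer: 24095688 + 33144*sqrt(10) ≈ 2.4201e+7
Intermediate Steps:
C(T, I) = 4
d(q) = 20 + 2*q**2 (d(q) = (q**2 + q**2) + 20 = 2*q**2 + 20 = 20 + 2*q**2)
Y(r, j) = sqrt(j**2 + r**2)
(3846 + 4440)*(d(-38) + Y(-12, C(-1, 4))) = (3846 + 4440)*((20 + 2*(-38)**2) + sqrt(4**2 + (-12)**2)) = 8286*((20 + 2*1444) + sqrt(16 + 144)) = 8286*((20 + 2888) + sqrt(160)) = 8286*(2908 + 4*sqrt(10)) = 24095688 + 33144*sqrt(10)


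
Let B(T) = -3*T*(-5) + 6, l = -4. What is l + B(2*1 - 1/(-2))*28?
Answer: 1214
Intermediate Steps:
B(T) = 6 + 15*T (B(T) = 15*T + 6 = 6 + 15*T)
l + B(2*1 - 1/(-2))*28 = -4 + (6 + 15*(2*1 - 1/(-2)))*28 = -4 + (6 + 15*(2 - 1*(-½)))*28 = -4 + (6 + 15*(2 + ½))*28 = -4 + (6 + 15*(5/2))*28 = -4 + (6 + 75/2)*28 = -4 + (87/2)*28 = -4 + 1218 = 1214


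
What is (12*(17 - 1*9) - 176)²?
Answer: 6400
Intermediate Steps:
(12*(17 - 1*9) - 176)² = (12*(17 - 9) - 176)² = (12*8 - 176)² = (96 - 176)² = (-80)² = 6400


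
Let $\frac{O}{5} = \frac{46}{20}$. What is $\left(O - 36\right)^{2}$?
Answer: $\frac{2401}{4} \approx 600.25$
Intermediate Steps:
$O = \frac{23}{2}$ ($O = 5 \cdot \frac{46}{20} = 5 \cdot 46 \cdot \frac{1}{20} = 5 \cdot \frac{23}{10} = \frac{23}{2} \approx 11.5$)
$\left(O - 36\right)^{2} = \left(\frac{23}{2} - 36\right)^{2} = \left(- \frac{49}{2}\right)^{2} = \frac{2401}{4}$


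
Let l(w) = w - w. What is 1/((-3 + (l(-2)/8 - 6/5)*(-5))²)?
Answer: ⅑ ≈ 0.11111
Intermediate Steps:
l(w) = 0
1/((-3 + (l(-2)/8 - 6/5)*(-5))²) = 1/((-3 + (0/8 - 6/5)*(-5))²) = 1/((-3 + (0*(⅛) - 6*⅕)*(-5))²) = 1/((-3 + (0 - 6/5)*(-5))²) = 1/((-3 - 6/5*(-5))²) = 1/((-3 + 6)²) = 1/(3²) = 1/9 = ⅑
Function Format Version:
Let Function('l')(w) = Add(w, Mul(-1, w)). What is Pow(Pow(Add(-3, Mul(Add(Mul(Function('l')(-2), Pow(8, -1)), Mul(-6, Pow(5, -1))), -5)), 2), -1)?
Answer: Rational(1, 9) ≈ 0.11111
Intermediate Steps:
Function('l')(w) = 0
Pow(Pow(Add(-3, Mul(Add(Mul(Function('l')(-2), Pow(8, -1)), Mul(-6, Pow(5, -1))), -5)), 2), -1) = Pow(Pow(Add(-3, Mul(Add(Mul(0, Pow(8, -1)), Mul(-6, Pow(5, -1))), -5)), 2), -1) = Pow(Pow(Add(-3, Mul(Add(Mul(0, Rational(1, 8)), Mul(-6, Rational(1, 5))), -5)), 2), -1) = Pow(Pow(Add(-3, Mul(Add(0, Rational(-6, 5)), -5)), 2), -1) = Pow(Pow(Add(-3, Mul(Rational(-6, 5), -5)), 2), -1) = Pow(Pow(Add(-3, 6), 2), -1) = Pow(Pow(3, 2), -1) = Pow(9, -1) = Rational(1, 9)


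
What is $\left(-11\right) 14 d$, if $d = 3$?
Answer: $-462$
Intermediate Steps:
$\left(-11\right) 14 d = \left(-11\right) 14 \cdot 3 = \left(-154\right) 3 = -462$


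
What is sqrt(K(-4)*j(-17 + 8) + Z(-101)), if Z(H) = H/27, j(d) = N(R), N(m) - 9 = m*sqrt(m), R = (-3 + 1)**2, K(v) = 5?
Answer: sqrt(6582)/9 ≈ 9.0144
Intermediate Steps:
R = 4 (R = (-2)**2 = 4)
N(m) = 9 + m**(3/2) (N(m) = 9 + m*sqrt(m) = 9 + m**(3/2))
j(d) = 17 (j(d) = 9 + 4**(3/2) = 9 + 8 = 17)
Z(H) = H/27 (Z(H) = H*(1/27) = H/27)
sqrt(K(-4)*j(-17 + 8) + Z(-101)) = sqrt(5*17 + (1/27)*(-101)) = sqrt(85 - 101/27) = sqrt(2194/27) = sqrt(6582)/9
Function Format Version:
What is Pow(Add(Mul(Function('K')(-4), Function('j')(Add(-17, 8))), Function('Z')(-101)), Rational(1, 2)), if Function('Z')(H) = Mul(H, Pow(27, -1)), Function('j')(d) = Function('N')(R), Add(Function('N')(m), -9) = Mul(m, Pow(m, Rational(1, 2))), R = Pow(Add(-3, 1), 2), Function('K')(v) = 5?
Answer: Mul(Rational(1, 9), Pow(6582, Rational(1, 2))) ≈ 9.0144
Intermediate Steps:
R = 4 (R = Pow(-2, 2) = 4)
Function('N')(m) = Add(9, Pow(m, Rational(3, 2))) (Function('N')(m) = Add(9, Mul(m, Pow(m, Rational(1, 2)))) = Add(9, Pow(m, Rational(3, 2))))
Function('j')(d) = 17 (Function('j')(d) = Add(9, Pow(4, Rational(3, 2))) = Add(9, 8) = 17)
Function('Z')(H) = Mul(Rational(1, 27), H) (Function('Z')(H) = Mul(H, Rational(1, 27)) = Mul(Rational(1, 27), H))
Pow(Add(Mul(Function('K')(-4), Function('j')(Add(-17, 8))), Function('Z')(-101)), Rational(1, 2)) = Pow(Add(Mul(5, 17), Mul(Rational(1, 27), -101)), Rational(1, 2)) = Pow(Add(85, Rational(-101, 27)), Rational(1, 2)) = Pow(Rational(2194, 27), Rational(1, 2)) = Mul(Rational(1, 9), Pow(6582, Rational(1, 2)))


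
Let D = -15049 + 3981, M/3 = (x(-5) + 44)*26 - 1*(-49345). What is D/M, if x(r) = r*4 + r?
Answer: -11068/149517 ≈ -0.074025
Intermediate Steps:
x(r) = 5*r (x(r) = 4*r + r = 5*r)
M = 149517 (M = 3*((5*(-5) + 44)*26 - 1*(-49345)) = 3*((-25 + 44)*26 + 49345) = 3*(19*26 + 49345) = 3*(494 + 49345) = 3*49839 = 149517)
D = -11068
D/M = -11068/149517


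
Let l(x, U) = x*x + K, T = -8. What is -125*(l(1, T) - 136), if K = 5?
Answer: 16250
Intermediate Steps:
l(x, U) = 5 + x² (l(x, U) = x*x + 5 = x² + 5 = 5 + x²)
-125*(l(1, T) - 136) = -125*((5 + 1²) - 136) = -125*((5 + 1) - 136) = -125*(6 - 136) = -125*(-130) = 16250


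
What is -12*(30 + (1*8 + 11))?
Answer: -588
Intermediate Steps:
-12*(30 + (1*8 + 11)) = -12*(30 + (8 + 11)) = -12*(30 + 19) = -12*49 = -588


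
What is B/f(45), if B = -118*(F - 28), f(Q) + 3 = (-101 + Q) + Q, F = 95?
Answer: 3953/7 ≈ 564.71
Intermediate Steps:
f(Q) = -104 + 2*Q (f(Q) = -3 + ((-101 + Q) + Q) = -3 + (-101 + 2*Q) = -104 + 2*Q)
B = -7906 (B = -118*(95 - 28) = -118*67 = -7906)
B/f(45) = -7906/(-104 + 2*45) = -7906/(-104 + 90) = -7906/(-14) = -7906*(-1/14) = 3953/7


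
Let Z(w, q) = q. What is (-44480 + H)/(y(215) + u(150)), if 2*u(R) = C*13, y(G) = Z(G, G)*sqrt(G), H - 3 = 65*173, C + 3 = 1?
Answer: -216008/4969103 - 3572440*sqrt(215)/4969103 ≈ -10.585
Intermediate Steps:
C = -2 (C = -3 + 1 = -2)
H = 11248 (H = 3 + 65*173 = 3 + 11245 = 11248)
y(G) = G**(3/2) (y(G) = G*sqrt(G) = G**(3/2))
u(R) = -13 (u(R) = (-2*13)/2 = (1/2)*(-26) = -13)
(-44480 + H)/(y(215) + u(150)) = (-44480 + 11248)/(215**(3/2) - 13) = -33232/(215*sqrt(215) - 13) = -33232/(-13 + 215*sqrt(215))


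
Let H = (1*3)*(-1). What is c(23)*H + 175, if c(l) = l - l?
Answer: 175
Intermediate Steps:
c(l) = 0
H = -3 (H = 3*(-1) = -3)
c(23)*H + 175 = 0*(-3) + 175 = 0 + 175 = 175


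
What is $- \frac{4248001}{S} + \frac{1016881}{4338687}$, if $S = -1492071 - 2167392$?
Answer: $\frac{7383995036530}{5292421515027} \approx 1.3952$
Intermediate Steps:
$S = -3659463$ ($S = -1492071 - 2167392 = -3659463$)
$- \frac{4248001}{S} + \frac{1016881}{4338687} = - \frac{4248001}{-3659463} + \frac{1016881}{4338687} = \left(-4248001\right) \left(- \frac{1}{3659463}\right) + 1016881 \cdot \frac{1}{4338687} = \frac{4248001}{3659463} + \frac{1016881}{4338687} = \frac{7383995036530}{5292421515027}$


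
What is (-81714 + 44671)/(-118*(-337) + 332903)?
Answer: -37043/372669 ≈ -0.099399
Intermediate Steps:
(-81714 + 44671)/(-118*(-337) + 332903) = -37043/(39766 + 332903) = -37043/372669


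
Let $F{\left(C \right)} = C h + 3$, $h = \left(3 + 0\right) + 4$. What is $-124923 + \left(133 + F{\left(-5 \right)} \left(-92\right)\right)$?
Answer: $-121846$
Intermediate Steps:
$h = 7$ ($h = 3 + 4 = 7$)
$F{\left(C \right)} = 3 + 7 C$ ($F{\left(C \right)} = C 7 + 3 = 7 C + 3 = 3 + 7 C$)
$-124923 + \left(133 + F{\left(-5 \right)} \left(-92\right)\right) = -124923 + \left(133 + \left(3 + 7 \left(-5\right)\right) \left(-92\right)\right) = -124923 + \left(133 + \left(3 - 35\right) \left(-92\right)\right) = -124923 + \left(133 - -2944\right) = -124923 + \left(133 + 2944\right) = -124923 + 3077 = -121846$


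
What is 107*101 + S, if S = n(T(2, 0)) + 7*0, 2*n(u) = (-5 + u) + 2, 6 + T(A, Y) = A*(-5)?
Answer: 21595/2 ≈ 10798.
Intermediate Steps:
T(A, Y) = -6 - 5*A (T(A, Y) = -6 + A*(-5) = -6 - 5*A)
n(u) = -3/2 + u/2 (n(u) = ((-5 + u) + 2)/2 = (-3 + u)/2 = -3/2 + u/2)
S = -19/2 (S = (-3/2 + (-6 - 5*2)/2) + 7*0 = (-3/2 + (-6 - 10)/2) + 0 = (-3/2 + (½)*(-16)) + 0 = (-3/2 - 8) + 0 = -19/2 + 0 = -19/2 ≈ -9.5000)
107*101 + S = 107*101 - 19/2 = 10807 - 19/2 = 21595/2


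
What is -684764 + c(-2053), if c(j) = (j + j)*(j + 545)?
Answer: 5507084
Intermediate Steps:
c(j) = 2*j*(545 + j) (c(j) = (2*j)*(545 + j) = 2*j*(545 + j))
-684764 + c(-2053) = -684764 + 2*(-2053)*(545 - 2053) = -684764 + 2*(-2053)*(-1508) = -684764 + 6191848 = 5507084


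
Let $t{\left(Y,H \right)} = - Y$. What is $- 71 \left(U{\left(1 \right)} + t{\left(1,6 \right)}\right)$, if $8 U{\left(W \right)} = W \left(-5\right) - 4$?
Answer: $\frac{1207}{8} \approx 150.88$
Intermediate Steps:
$U{\left(W \right)} = - \frac{1}{2} - \frac{5 W}{8}$ ($U{\left(W \right)} = \frac{W \left(-5\right) - 4}{8} = \frac{- 5 W - 4}{8} = \frac{-4 - 5 W}{8} = - \frac{1}{2} - \frac{5 W}{8}$)
$- 71 \left(U{\left(1 \right)} + t{\left(1,6 \right)}\right) = - 71 \left(\left(- \frac{1}{2} - \frac{5}{8}\right) - 1\right) = - 71 \left(- \frac{9}{8} - 1\right) = \left(-71\right) \left(- \frac{17}{8}\right) = \frac{1207}{8}$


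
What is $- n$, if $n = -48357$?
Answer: $48357$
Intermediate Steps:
$- n = \left(-1\right) \left(-48357\right) = 48357$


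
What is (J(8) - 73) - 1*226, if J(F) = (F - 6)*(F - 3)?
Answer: -289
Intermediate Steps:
J(F) = (-6 + F)*(-3 + F)
(J(8) - 73) - 1*226 = ((18 + 8² - 9*8) - 73) - 1*226 = ((18 + 64 - 72) - 73) - 226 = (10 - 73) - 226 = -63 - 226 = -289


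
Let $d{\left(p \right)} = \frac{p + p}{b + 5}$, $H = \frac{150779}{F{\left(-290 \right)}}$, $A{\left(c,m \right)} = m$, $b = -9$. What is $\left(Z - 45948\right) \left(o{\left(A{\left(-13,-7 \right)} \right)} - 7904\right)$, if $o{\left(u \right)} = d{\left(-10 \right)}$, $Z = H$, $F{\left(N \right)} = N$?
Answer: $\frac{106444546401}{290} \approx 3.6705 \cdot 10^{8}$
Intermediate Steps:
$H = - \frac{150779}{290}$ ($H = \frac{150779}{-290} = 150779 \left(- \frac{1}{290}\right) = - \frac{150779}{290} \approx -519.93$)
$Z = - \frac{150779}{290} \approx -519.93$
$d{\left(p \right)} = - \frac{p}{2}$ ($d{\left(p \right)} = \frac{p + p}{-9 + 5} = \frac{2 p}{-4} = 2 p \left(- \frac{1}{4}\right) = - \frac{p}{2}$)
$o{\left(u \right)} = 5$ ($o{\left(u \right)} = \left(- \frac{1}{2}\right) \left(-10\right) = 5$)
$\left(Z - 45948\right) \left(o{\left(A{\left(-13,-7 \right)} \right)} - 7904\right) = \left(- \frac{150779}{290} - 45948\right) \left(5 - 7904\right) = \left(- \frac{13475699}{290}\right) \left(-7899\right) = \frac{106444546401}{290}$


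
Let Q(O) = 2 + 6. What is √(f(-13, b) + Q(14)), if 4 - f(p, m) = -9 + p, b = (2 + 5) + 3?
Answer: √34 ≈ 5.8309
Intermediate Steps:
Q(O) = 8
b = 10 (b = 7 + 3 = 10)
f(p, m) = 13 - p (f(p, m) = 4 - (-9 + p) = 4 + (9 - p) = 13 - p)
√(f(-13, b) + Q(14)) = √((13 - 1*(-13)) + 8) = √((13 + 13) + 8) = √(26 + 8) = √34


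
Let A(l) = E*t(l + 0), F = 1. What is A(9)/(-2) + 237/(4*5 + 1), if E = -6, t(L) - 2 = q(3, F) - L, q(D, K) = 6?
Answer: 58/7 ≈ 8.2857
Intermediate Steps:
t(L) = 8 - L (t(L) = 2 + (6 - L) = 8 - L)
A(l) = -48 + 6*l (A(l) = -6*(8 - (l + 0)) = -6*(8 - l) = -48 + 6*l)
A(9)/(-2) + 237/(4*5 + 1) = (-48 + 6*9)/(-2) + 237/(4*5 + 1) = (-48 + 54)*(-1/2) + 237/(20 + 1) = 6*(-1/2) + 237/21 = -3 + 237*(1/21) = -3 + 79/7 = 58/7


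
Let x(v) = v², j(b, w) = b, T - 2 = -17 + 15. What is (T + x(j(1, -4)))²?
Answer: 1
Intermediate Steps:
T = 0 (T = 2 + (-17 + 15) = 2 - 2 = 0)
(T + x(j(1, -4)))² = (0 + 1²)² = (0 + 1)² = 1² = 1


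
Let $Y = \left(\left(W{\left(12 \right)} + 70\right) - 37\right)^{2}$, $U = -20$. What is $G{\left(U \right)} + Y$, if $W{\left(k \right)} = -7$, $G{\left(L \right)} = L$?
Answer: $656$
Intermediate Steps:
$Y = 676$ ($Y = \left(\left(-7 + 70\right) - 37\right)^{2} = \left(63 - 37\right)^{2} = 26^{2} = 676$)
$G{\left(U \right)} + Y = -20 + 676 = 656$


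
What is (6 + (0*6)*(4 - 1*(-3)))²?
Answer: 36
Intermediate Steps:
(6 + (0*6)*(4 - 1*(-3)))² = (6 + 0*(4 + 3))² = (6 + 0*7)² = (6 + 0)² = 6² = 36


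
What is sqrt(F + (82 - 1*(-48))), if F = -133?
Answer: I*sqrt(3) ≈ 1.732*I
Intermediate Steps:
sqrt(F + (82 - 1*(-48))) = sqrt(-133 + (82 - 1*(-48))) = sqrt(-133 + (82 + 48)) = sqrt(-133 + 130) = sqrt(-3) = I*sqrt(3)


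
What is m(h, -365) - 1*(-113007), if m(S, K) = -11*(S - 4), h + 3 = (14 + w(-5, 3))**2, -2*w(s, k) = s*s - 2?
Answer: 452061/4 ≈ 1.1302e+5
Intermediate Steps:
w(s, k) = 1 - s**2/2 (w(s, k) = -(s*s - 2)/2 = -(s**2 - 2)/2 = -(-2 + s**2)/2 = 1 - s**2/2)
h = 13/4 (h = -3 + (14 + (1 - 1/2*(-5)**2))**2 = -3 + (14 + (1 - 1/2*25))**2 = -3 + (14 + (1 - 25/2))**2 = -3 + (14 - 23/2)**2 = -3 + (5/2)**2 = -3 + 25/4 = 13/4 ≈ 3.2500)
m(S, K) = 44 - 11*S (m(S, K) = -11*(-4 + S) = 44 - 11*S)
m(h, -365) - 1*(-113007) = (44 - 11*13/4) - 1*(-113007) = (44 - 143/4) + 113007 = 33/4 + 113007 = 452061/4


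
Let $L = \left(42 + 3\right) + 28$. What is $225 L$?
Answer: $16425$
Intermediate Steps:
$L = 73$ ($L = 45 + 28 = 73$)
$225 L = 225 \cdot 73 = 16425$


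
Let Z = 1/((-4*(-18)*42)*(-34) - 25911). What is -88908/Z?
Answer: 11444860116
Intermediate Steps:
Z = -1/128727 (Z = 1/((72*42)*(-34) - 25911) = 1/(3024*(-34) - 25911) = 1/(-102816 - 25911) = 1/(-128727) = -1/128727 ≈ -7.7684e-6)
-88908/Z = -88908/(-1/128727) = -88908*(-128727) = 11444860116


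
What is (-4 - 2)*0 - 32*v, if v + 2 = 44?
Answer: -1344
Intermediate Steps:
v = 42 (v = -2 + 44 = 42)
(-4 - 2)*0 - 32*v = (-4 - 2)*0 - 32*42 = -6*0 - 1344 = 0 - 1344 = -1344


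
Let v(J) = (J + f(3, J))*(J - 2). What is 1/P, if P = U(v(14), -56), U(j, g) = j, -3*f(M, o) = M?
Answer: 1/156 ≈ 0.0064103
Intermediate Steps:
f(M, o) = -M/3
v(J) = (-1 + J)*(-2 + J) (v(J) = (J - 1/3*3)*(J - 2) = (J - 1)*(-2 + J) = (-1 + J)*(-2 + J))
P = 156 (P = 2 + 14**2 - 3*14 = 2 + 196 - 42 = 156)
1/P = 1/156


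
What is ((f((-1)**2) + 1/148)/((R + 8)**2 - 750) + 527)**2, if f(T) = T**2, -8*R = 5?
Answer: 753551769808518409/2713277723209 ≈ 2.7773e+5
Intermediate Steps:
R = -5/8 (R = -1/8*5 = -5/8 ≈ -0.62500)
((f((-1)**2) + 1/148)/((R + 8)**2 - 750) + 527)**2 = ((((-1)**2)**2 + 1/148)/((-5/8 + 8)**2 - 750) + 527)**2 = ((1**2 + 1/148)/((59/8)**2 - 750) + 527)**2 = ((1 + 1/148)/(3481/64 - 750) + 527)**2 = (149/(148*(-44519/64)) + 527)**2 = ((149/148)*(-64/44519) + 527)**2 = (-2384/1647203 + 527)**2 = (868073597/1647203)**2 = 753551769808518409/2713277723209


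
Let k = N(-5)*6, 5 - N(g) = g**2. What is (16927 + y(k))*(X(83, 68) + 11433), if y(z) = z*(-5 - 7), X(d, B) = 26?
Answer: 210467453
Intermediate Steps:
N(g) = 5 - g**2
k = -120 (k = (5 - 1*(-5)**2)*6 = (5 - 1*25)*6 = (5 - 25)*6 = -20*6 = -120)
y(z) = -12*z (y(z) = z*(-12) = -12*z)
(16927 + y(k))*(X(83, 68) + 11433) = (16927 - 12*(-120))*(26 + 11433) = (16927 + 1440)*11459 = 18367*11459 = 210467453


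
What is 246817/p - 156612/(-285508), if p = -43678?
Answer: -15906932275/3117604606 ≈ -5.1023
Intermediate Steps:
246817/p - 156612/(-285508) = 246817/(-43678) - 156612/(-285508) = 246817*(-1/43678) - 156612*(-1/285508) = -246817/43678 + 39153/71377 = -15906932275/3117604606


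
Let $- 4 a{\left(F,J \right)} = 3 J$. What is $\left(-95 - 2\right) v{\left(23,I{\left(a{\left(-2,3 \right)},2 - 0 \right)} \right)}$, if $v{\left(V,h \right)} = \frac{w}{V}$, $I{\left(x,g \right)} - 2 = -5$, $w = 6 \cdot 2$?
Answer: $- \frac{1164}{23} \approx -50.609$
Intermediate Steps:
$a{\left(F,J \right)} = - \frac{3 J}{4}$
$w = 12$
$I{\left(x,g \right)} = -3$ ($I{\left(x,g \right)} = 2 - 5 = -3$)
$v{\left(V,h \right)} = \frac{12}{V}$
$\left(-95 - 2\right) v{\left(23,I{\left(a{\left(-2,3 \right)},2 - 0 \right)} \right)} = \left(-95 - 2\right) \frac{12}{23} = - 97 \cdot 12 \cdot \frac{1}{23} = \left(-97\right) \frac{12}{23} = - \frac{1164}{23}$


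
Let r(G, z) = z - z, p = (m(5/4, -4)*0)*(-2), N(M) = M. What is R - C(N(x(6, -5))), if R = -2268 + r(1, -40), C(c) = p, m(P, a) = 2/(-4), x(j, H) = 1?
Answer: -2268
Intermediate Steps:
m(P, a) = -1/2 (m(P, a) = 2*(-1/4) = -1/2)
p = 0 (p = -1/2*0*(-2) = 0*(-2) = 0)
r(G, z) = 0
C(c) = 0
R = -2268 (R = -2268 + 0 = -2268)
R - C(N(x(6, -5))) = -2268 - 1*0 = -2268 + 0 = -2268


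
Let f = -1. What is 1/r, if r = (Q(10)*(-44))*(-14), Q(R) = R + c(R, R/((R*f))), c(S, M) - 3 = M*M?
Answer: 1/8624 ≈ 0.00011596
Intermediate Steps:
c(S, M) = 3 + M**2 (c(S, M) = 3 + M*M = 3 + M**2)
Q(R) = 4 + R (Q(R) = R + (3 + (R/((R*(-1))))**2) = R + (3 + (R/((-R)))**2) = R + (3 + (R*(-1/R))**2) = R + (3 + (-1)**2) = R + (3 + 1) = R + 4 = 4 + R)
r = 8624 (r = ((4 + 10)*(-44))*(-14) = (14*(-44))*(-14) = -616*(-14) = 8624)
1/r = 1/8624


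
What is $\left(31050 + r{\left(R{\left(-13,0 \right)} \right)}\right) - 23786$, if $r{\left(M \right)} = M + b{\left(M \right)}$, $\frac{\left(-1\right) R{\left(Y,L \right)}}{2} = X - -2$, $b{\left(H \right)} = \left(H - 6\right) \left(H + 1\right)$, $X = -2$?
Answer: $7258$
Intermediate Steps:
$b{\left(H \right)} = \left(1 + H\right) \left(-6 + H\right)$ ($b{\left(H \right)} = \left(-6 + H\right) \left(1 + H\right) = \left(1 + H\right) \left(-6 + H\right)$)
$R{\left(Y,L \right)} = 0$ ($R{\left(Y,L \right)} = - 2 \left(-2 - -2\right) = - 2 \left(-2 + 2\right) = \left(-2\right) 0 = 0$)
$r{\left(M \right)} = -6 + M^{2} - 4 M$ ($r{\left(M \right)} = M - \left(6 - M^{2} + 5 M\right) = -6 + M^{2} - 4 M$)
$\left(31050 + r{\left(R{\left(-13,0 \right)} \right)}\right) - 23786 = \left(31050 - \left(6 - 0^{2}\right)\right) - 23786 = \left(31050 + \left(-6 + 0 + 0\right)\right) - 23786 = \left(31050 - 6\right) - 23786 = 31044 - 23786 = 7258$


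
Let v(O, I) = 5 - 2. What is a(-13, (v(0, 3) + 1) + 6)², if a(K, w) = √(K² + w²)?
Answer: 269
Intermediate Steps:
v(O, I) = 3
a(-13, (v(0, 3) + 1) + 6)² = (√((-13)² + ((3 + 1) + 6)²))² = (√(169 + (4 + 6)²))² = (√(169 + 10²))² = (√(169 + 100))² = (√269)² = 269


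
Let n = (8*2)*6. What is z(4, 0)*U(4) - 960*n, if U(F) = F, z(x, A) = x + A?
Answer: -92144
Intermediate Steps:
z(x, A) = A + x
n = 96 (n = 16*6 = 96)
z(4, 0)*U(4) - 960*n = (0 + 4)*4 - 960*96 = 4*4 - 92160 = 16 - 92160 = -92144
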